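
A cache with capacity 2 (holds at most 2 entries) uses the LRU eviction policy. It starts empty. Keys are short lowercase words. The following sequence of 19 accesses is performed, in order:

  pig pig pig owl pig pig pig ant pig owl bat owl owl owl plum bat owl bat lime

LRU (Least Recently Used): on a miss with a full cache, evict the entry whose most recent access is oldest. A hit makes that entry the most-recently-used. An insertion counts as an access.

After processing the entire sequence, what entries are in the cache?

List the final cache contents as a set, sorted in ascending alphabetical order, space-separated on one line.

LRU simulation (capacity=2):
  1. access pig: MISS. Cache (LRU->MRU): [pig]
  2. access pig: HIT. Cache (LRU->MRU): [pig]
  3. access pig: HIT. Cache (LRU->MRU): [pig]
  4. access owl: MISS. Cache (LRU->MRU): [pig owl]
  5. access pig: HIT. Cache (LRU->MRU): [owl pig]
  6. access pig: HIT. Cache (LRU->MRU): [owl pig]
  7. access pig: HIT. Cache (LRU->MRU): [owl pig]
  8. access ant: MISS, evict owl. Cache (LRU->MRU): [pig ant]
  9. access pig: HIT. Cache (LRU->MRU): [ant pig]
  10. access owl: MISS, evict ant. Cache (LRU->MRU): [pig owl]
  11. access bat: MISS, evict pig. Cache (LRU->MRU): [owl bat]
  12. access owl: HIT. Cache (LRU->MRU): [bat owl]
  13. access owl: HIT. Cache (LRU->MRU): [bat owl]
  14. access owl: HIT. Cache (LRU->MRU): [bat owl]
  15. access plum: MISS, evict bat. Cache (LRU->MRU): [owl plum]
  16. access bat: MISS, evict owl. Cache (LRU->MRU): [plum bat]
  17. access owl: MISS, evict plum. Cache (LRU->MRU): [bat owl]
  18. access bat: HIT. Cache (LRU->MRU): [owl bat]
  19. access lime: MISS, evict owl. Cache (LRU->MRU): [bat lime]
Total: 10 hits, 9 misses, 7 evictions

Answer: bat lime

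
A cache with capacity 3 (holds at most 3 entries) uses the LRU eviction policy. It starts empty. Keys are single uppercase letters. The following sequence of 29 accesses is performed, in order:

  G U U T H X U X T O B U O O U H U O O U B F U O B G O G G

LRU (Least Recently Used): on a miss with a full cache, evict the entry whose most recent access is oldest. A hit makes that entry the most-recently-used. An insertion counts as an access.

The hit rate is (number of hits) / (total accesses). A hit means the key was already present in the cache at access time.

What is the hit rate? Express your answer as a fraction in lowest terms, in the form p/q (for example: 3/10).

Answer: 13/29

Derivation:
LRU simulation (capacity=3):
  1. access G: MISS. Cache (LRU->MRU): [G]
  2. access U: MISS. Cache (LRU->MRU): [G U]
  3. access U: HIT. Cache (LRU->MRU): [G U]
  4. access T: MISS. Cache (LRU->MRU): [G U T]
  5. access H: MISS, evict G. Cache (LRU->MRU): [U T H]
  6. access X: MISS, evict U. Cache (LRU->MRU): [T H X]
  7. access U: MISS, evict T. Cache (LRU->MRU): [H X U]
  8. access X: HIT. Cache (LRU->MRU): [H U X]
  9. access T: MISS, evict H. Cache (LRU->MRU): [U X T]
  10. access O: MISS, evict U. Cache (LRU->MRU): [X T O]
  11. access B: MISS, evict X. Cache (LRU->MRU): [T O B]
  12. access U: MISS, evict T. Cache (LRU->MRU): [O B U]
  13. access O: HIT. Cache (LRU->MRU): [B U O]
  14. access O: HIT. Cache (LRU->MRU): [B U O]
  15. access U: HIT. Cache (LRU->MRU): [B O U]
  16. access H: MISS, evict B. Cache (LRU->MRU): [O U H]
  17. access U: HIT. Cache (LRU->MRU): [O H U]
  18. access O: HIT. Cache (LRU->MRU): [H U O]
  19. access O: HIT. Cache (LRU->MRU): [H U O]
  20. access U: HIT. Cache (LRU->MRU): [H O U]
  21. access B: MISS, evict H. Cache (LRU->MRU): [O U B]
  22. access F: MISS, evict O. Cache (LRU->MRU): [U B F]
  23. access U: HIT. Cache (LRU->MRU): [B F U]
  24. access O: MISS, evict B. Cache (LRU->MRU): [F U O]
  25. access B: MISS, evict F. Cache (LRU->MRU): [U O B]
  26. access G: MISS, evict U. Cache (LRU->MRU): [O B G]
  27. access O: HIT. Cache (LRU->MRU): [B G O]
  28. access G: HIT. Cache (LRU->MRU): [B O G]
  29. access G: HIT. Cache (LRU->MRU): [B O G]
Total: 13 hits, 16 misses, 13 evictions

Hit rate = 13/29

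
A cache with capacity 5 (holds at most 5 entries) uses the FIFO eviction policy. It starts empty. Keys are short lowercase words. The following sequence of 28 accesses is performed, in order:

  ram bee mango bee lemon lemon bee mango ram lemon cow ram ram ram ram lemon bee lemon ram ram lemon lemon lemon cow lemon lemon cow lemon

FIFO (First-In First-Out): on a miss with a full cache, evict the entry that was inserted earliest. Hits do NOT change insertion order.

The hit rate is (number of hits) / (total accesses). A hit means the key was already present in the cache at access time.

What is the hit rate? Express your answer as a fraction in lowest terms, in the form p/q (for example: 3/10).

Answer: 23/28

Derivation:
FIFO simulation (capacity=5):
  1. access ram: MISS. Cache (old->new): [ram]
  2. access bee: MISS. Cache (old->new): [ram bee]
  3. access mango: MISS. Cache (old->new): [ram bee mango]
  4. access bee: HIT. Cache (old->new): [ram bee mango]
  5. access lemon: MISS. Cache (old->new): [ram bee mango lemon]
  6. access lemon: HIT. Cache (old->new): [ram bee mango lemon]
  7. access bee: HIT. Cache (old->new): [ram bee mango lemon]
  8. access mango: HIT. Cache (old->new): [ram bee mango lemon]
  9. access ram: HIT. Cache (old->new): [ram bee mango lemon]
  10. access lemon: HIT. Cache (old->new): [ram bee mango lemon]
  11. access cow: MISS. Cache (old->new): [ram bee mango lemon cow]
  12. access ram: HIT. Cache (old->new): [ram bee mango lemon cow]
  13. access ram: HIT. Cache (old->new): [ram bee mango lemon cow]
  14. access ram: HIT. Cache (old->new): [ram bee mango lemon cow]
  15. access ram: HIT. Cache (old->new): [ram bee mango lemon cow]
  16. access lemon: HIT. Cache (old->new): [ram bee mango lemon cow]
  17. access bee: HIT. Cache (old->new): [ram bee mango lemon cow]
  18. access lemon: HIT. Cache (old->new): [ram bee mango lemon cow]
  19. access ram: HIT. Cache (old->new): [ram bee mango lemon cow]
  20. access ram: HIT. Cache (old->new): [ram bee mango lemon cow]
  21. access lemon: HIT. Cache (old->new): [ram bee mango lemon cow]
  22. access lemon: HIT. Cache (old->new): [ram bee mango lemon cow]
  23. access lemon: HIT. Cache (old->new): [ram bee mango lemon cow]
  24. access cow: HIT. Cache (old->new): [ram bee mango lemon cow]
  25. access lemon: HIT. Cache (old->new): [ram bee mango lemon cow]
  26. access lemon: HIT. Cache (old->new): [ram bee mango lemon cow]
  27. access cow: HIT. Cache (old->new): [ram bee mango lemon cow]
  28. access lemon: HIT. Cache (old->new): [ram bee mango lemon cow]
Total: 23 hits, 5 misses, 0 evictions

Hit rate = 23/28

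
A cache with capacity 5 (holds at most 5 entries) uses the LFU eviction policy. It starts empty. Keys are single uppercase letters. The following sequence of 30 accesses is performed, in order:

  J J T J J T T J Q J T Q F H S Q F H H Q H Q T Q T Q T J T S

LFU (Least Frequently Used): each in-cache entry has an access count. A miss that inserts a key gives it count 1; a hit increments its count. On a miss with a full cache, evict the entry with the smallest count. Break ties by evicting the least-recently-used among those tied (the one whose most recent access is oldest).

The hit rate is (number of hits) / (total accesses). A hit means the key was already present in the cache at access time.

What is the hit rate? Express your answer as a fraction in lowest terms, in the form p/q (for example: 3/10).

LFU simulation (capacity=5):
  1. access J: MISS. Cache: [J(c=1)]
  2. access J: HIT, count now 2. Cache: [J(c=2)]
  3. access T: MISS. Cache: [T(c=1) J(c=2)]
  4. access J: HIT, count now 3. Cache: [T(c=1) J(c=3)]
  5. access J: HIT, count now 4. Cache: [T(c=1) J(c=4)]
  6. access T: HIT, count now 2. Cache: [T(c=2) J(c=4)]
  7. access T: HIT, count now 3. Cache: [T(c=3) J(c=4)]
  8. access J: HIT, count now 5. Cache: [T(c=3) J(c=5)]
  9. access Q: MISS. Cache: [Q(c=1) T(c=3) J(c=5)]
  10. access J: HIT, count now 6. Cache: [Q(c=1) T(c=3) J(c=6)]
  11. access T: HIT, count now 4. Cache: [Q(c=1) T(c=4) J(c=6)]
  12. access Q: HIT, count now 2. Cache: [Q(c=2) T(c=4) J(c=6)]
  13. access F: MISS. Cache: [F(c=1) Q(c=2) T(c=4) J(c=6)]
  14. access H: MISS. Cache: [F(c=1) H(c=1) Q(c=2) T(c=4) J(c=6)]
  15. access S: MISS, evict F(c=1). Cache: [H(c=1) S(c=1) Q(c=2) T(c=4) J(c=6)]
  16. access Q: HIT, count now 3. Cache: [H(c=1) S(c=1) Q(c=3) T(c=4) J(c=6)]
  17. access F: MISS, evict H(c=1). Cache: [S(c=1) F(c=1) Q(c=3) T(c=4) J(c=6)]
  18. access H: MISS, evict S(c=1). Cache: [F(c=1) H(c=1) Q(c=3) T(c=4) J(c=6)]
  19. access H: HIT, count now 2. Cache: [F(c=1) H(c=2) Q(c=3) T(c=4) J(c=6)]
  20. access Q: HIT, count now 4. Cache: [F(c=1) H(c=2) T(c=4) Q(c=4) J(c=6)]
  21. access H: HIT, count now 3. Cache: [F(c=1) H(c=3) T(c=4) Q(c=4) J(c=6)]
  22. access Q: HIT, count now 5. Cache: [F(c=1) H(c=3) T(c=4) Q(c=5) J(c=6)]
  23. access T: HIT, count now 5. Cache: [F(c=1) H(c=3) Q(c=5) T(c=5) J(c=6)]
  24. access Q: HIT, count now 6. Cache: [F(c=1) H(c=3) T(c=5) J(c=6) Q(c=6)]
  25. access T: HIT, count now 6. Cache: [F(c=1) H(c=3) J(c=6) Q(c=6) T(c=6)]
  26. access Q: HIT, count now 7. Cache: [F(c=1) H(c=3) J(c=6) T(c=6) Q(c=7)]
  27. access T: HIT, count now 7. Cache: [F(c=1) H(c=3) J(c=6) Q(c=7) T(c=7)]
  28. access J: HIT, count now 7. Cache: [F(c=1) H(c=3) Q(c=7) T(c=7) J(c=7)]
  29. access T: HIT, count now 8. Cache: [F(c=1) H(c=3) Q(c=7) J(c=7) T(c=8)]
  30. access S: MISS, evict F(c=1). Cache: [S(c=1) H(c=3) Q(c=7) J(c=7) T(c=8)]
Total: 21 hits, 9 misses, 4 evictions

Hit rate = 21/30 = 7/10

Answer: 7/10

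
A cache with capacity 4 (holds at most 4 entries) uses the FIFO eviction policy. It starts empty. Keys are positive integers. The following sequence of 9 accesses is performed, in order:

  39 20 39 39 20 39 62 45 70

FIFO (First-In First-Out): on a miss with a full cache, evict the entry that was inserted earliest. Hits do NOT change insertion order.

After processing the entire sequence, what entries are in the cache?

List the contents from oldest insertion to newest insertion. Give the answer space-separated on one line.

FIFO simulation (capacity=4):
  1. access 39: MISS. Cache (old->new): [39]
  2. access 20: MISS. Cache (old->new): [39 20]
  3. access 39: HIT. Cache (old->new): [39 20]
  4. access 39: HIT. Cache (old->new): [39 20]
  5. access 20: HIT. Cache (old->new): [39 20]
  6. access 39: HIT. Cache (old->new): [39 20]
  7. access 62: MISS. Cache (old->new): [39 20 62]
  8. access 45: MISS. Cache (old->new): [39 20 62 45]
  9. access 70: MISS, evict 39. Cache (old->new): [20 62 45 70]
Total: 4 hits, 5 misses, 1 evictions

Answer: 20 62 45 70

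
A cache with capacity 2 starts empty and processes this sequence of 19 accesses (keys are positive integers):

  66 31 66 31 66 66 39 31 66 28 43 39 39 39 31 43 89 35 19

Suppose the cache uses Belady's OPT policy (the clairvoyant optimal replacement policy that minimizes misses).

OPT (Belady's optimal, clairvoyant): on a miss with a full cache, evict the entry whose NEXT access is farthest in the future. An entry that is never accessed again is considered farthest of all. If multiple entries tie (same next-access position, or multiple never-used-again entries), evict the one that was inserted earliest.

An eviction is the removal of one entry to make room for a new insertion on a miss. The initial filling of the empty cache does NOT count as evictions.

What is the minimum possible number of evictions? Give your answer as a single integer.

OPT (Belady) simulation (capacity=2):
  1. access 66: MISS. Cache: [66]
  2. access 31: MISS. Cache: [66 31]
  3. access 66: HIT. Next use of 66: step 5. Cache: [66 31]
  4. access 31: HIT. Next use of 31: step 8. Cache: [66 31]
  5. access 66: HIT. Next use of 66: step 6. Cache: [66 31]
  6. access 66: HIT. Next use of 66: step 9. Cache: [66 31]
  7. access 39: MISS, evict 66 (next use: step 9). Cache: [31 39]
  8. access 31: HIT. Next use of 31: step 15. Cache: [31 39]
  9. access 66: MISS, evict 31 (next use: step 15). Cache: [39 66]
  10. access 28: MISS, evict 66 (next use: never). Cache: [39 28]
  11. access 43: MISS, evict 28 (next use: never). Cache: [39 43]
  12. access 39: HIT. Next use of 39: step 13. Cache: [39 43]
  13. access 39: HIT. Next use of 39: step 14. Cache: [39 43]
  14. access 39: HIT. Next use of 39: never. Cache: [39 43]
  15. access 31: MISS, evict 39 (next use: never). Cache: [43 31]
  16. access 43: HIT. Next use of 43: never. Cache: [43 31]
  17. access 89: MISS, evict 43 (next use: never). Cache: [31 89]
  18. access 35: MISS, evict 31 (next use: never). Cache: [89 35]
  19. access 19: MISS, evict 89 (next use: never). Cache: [35 19]
Total: 9 hits, 10 misses, 8 evictions

Answer: 8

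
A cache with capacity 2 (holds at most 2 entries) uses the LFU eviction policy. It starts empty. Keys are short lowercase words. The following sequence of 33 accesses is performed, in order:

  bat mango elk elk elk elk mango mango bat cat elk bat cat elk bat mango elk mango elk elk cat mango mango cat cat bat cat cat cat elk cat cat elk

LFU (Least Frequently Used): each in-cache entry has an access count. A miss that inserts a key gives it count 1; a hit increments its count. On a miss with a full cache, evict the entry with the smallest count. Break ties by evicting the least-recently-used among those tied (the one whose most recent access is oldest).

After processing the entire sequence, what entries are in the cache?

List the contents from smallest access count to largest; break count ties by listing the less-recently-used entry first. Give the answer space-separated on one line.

Answer: cat elk

Derivation:
LFU simulation (capacity=2):
  1. access bat: MISS. Cache: [bat(c=1)]
  2. access mango: MISS. Cache: [bat(c=1) mango(c=1)]
  3. access elk: MISS, evict bat(c=1). Cache: [mango(c=1) elk(c=1)]
  4. access elk: HIT, count now 2. Cache: [mango(c=1) elk(c=2)]
  5. access elk: HIT, count now 3. Cache: [mango(c=1) elk(c=3)]
  6. access elk: HIT, count now 4. Cache: [mango(c=1) elk(c=4)]
  7. access mango: HIT, count now 2. Cache: [mango(c=2) elk(c=4)]
  8. access mango: HIT, count now 3. Cache: [mango(c=3) elk(c=4)]
  9. access bat: MISS, evict mango(c=3). Cache: [bat(c=1) elk(c=4)]
  10. access cat: MISS, evict bat(c=1). Cache: [cat(c=1) elk(c=4)]
  11. access elk: HIT, count now 5. Cache: [cat(c=1) elk(c=5)]
  12. access bat: MISS, evict cat(c=1). Cache: [bat(c=1) elk(c=5)]
  13. access cat: MISS, evict bat(c=1). Cache: [cat(c=1) elk(c=5)]
  14. access elk: HIT, count now 6. Cache: [cat(c=1) elk(c=6)]
  15. access bat: MISS, evict cat(c=1). Cache: [bat(c=1) elk(c=6)]
  16. access mango: MISS, evict bat(c=1). Cache: [mango(c=1) elk(c=6)]
  17. access elk: HIT, count now 7. Cache: [mango(c=1) elk(c=7)]
  18. access mango: HIT, count now 2. Cache: [mango(c=2) elk(c=7)]
  19. access elk: HIT, count now 8. Cache: [mango(c=2) elk(c=8)]
  20. access elk: HIT, count now 9. Cache: [mango(c=2) elk(c=9)]
  21. access cat: MISS, evict mango(c=2). Cache: [cat(c=1) elk(c=9)]
  22. access mango: MISS, evict cat(c=1). Cache: [mango(c=1) elk(c=9)]
  23. access mango: HIT, count now 2. Cache: [mango(c=2) elk(c=9)]
  24. access cat: MISS, evict mango(c=2). Cache: [cat(c=1) elk(c=9)]
  25. access cat: HIT, count now 2. Cache: [cat(c=2) elk(c=9)]
  26. access bat: MISS, evict cat(c=2). Cache: [bat(c=1) elk(c=9)]
  27. access cat: MISS, evict bat(c=1). Cache: [cat(c=1) elk(c=9)]
  28. access cat: HIT, count now 2. Cache: [cat(c=2) elk(c=9)]
  29. access cat: HIT, count now 3. Cache: [cat(c=3) elk(c=9)]
  30. access elk: HIT, count now 10. Cache: [cat(c=3) elk(c=10)]
  31. access cat: HIT, count now 4. Cache: [cat(c=4) elk(c=10)]
  32. access cat: HIT, count now 5. Cache: [cat(c=5) elk(c=10)]
  33. access elk: HIT, count now 11. Cache: [cat(c=5) elk(c=11)]
Total: 19 hits, 14 misses, 12 evictions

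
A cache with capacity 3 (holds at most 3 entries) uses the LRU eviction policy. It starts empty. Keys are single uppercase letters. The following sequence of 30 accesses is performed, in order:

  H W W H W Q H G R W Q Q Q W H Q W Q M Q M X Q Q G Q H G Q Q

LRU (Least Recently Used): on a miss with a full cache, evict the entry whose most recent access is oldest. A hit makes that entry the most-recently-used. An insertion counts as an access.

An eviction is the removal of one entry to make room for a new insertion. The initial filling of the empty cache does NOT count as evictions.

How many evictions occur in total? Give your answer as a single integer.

Answer: 9

Derivation:
LRU simulation (capacity=3):
  1. access H: MISS. Cache (LRU->MRU): [H]
  2. access W: MISS. Cache (LRU->MRU): [H W]
  3. access W: HIT. Cache (LRU->MRU): [H W]
  4. access H: HIT. Cache (LRU->MRU): [W H]
  5. access W: HIT. Cache (LRU->MRU): [H W]
  6. access Q: MISS. Cache (LRU->MRU): [H W Q]
  7. access H: HIT. Cache (LRU->MRU): [W Q H]
  8. access G: MISS, evict W. Cache (LRU->MRU): [Q H G]
  9. access R: MISS, evict Q. Cache (LRU->MRU): [H G R]
  10. access W: MISS, evict H. Cache (LRU->MRU): [G R W]
  11. access Q: MISS, evict G. Cache (LRU->MRU): [R W Q]
  12. access Q: HIT. Cache (LRU->MRU): [R W Q]
  13. access Q: HIT. Cache (LRU->MRU): [R W Q]
  14. access W: HIT. Cache (LRU->MRU): [R Q W]
  15. access H: MISS, evict R. Cache (LRU->MRU): [Q W H]
  16. access Q: HIT. Cache (LRU->MRU): [W H Q]
  17. access W: HIT. Cache (LRU->MRU): [H Q W]
  18. access Q: HIT. Cache (LRU->MRU): [H W Q]
  19. access M: MISS, evict H. Cache (LRU->MRU): [W Q M]
  20. access Q: HIT. Cache (LRU->MRU): [W M Q]
  21. access M: HIT. Cache (LRU->MRU): [W Q M]
  22. access X: MISS, evict W. Cache (LRU->MRU): [Q M X]
  23. access Q: HIT. Cache (LRU->MRU): [M X Q]
  24. access Q: HIT. Cache (LRU->MRU): [M X Q]
  25. access G: MISS, evict M. Cache (LRU->MRU): [X Q G]
  26. access Q: HIT. Cache (LRU->MRU): [X G Q]
  27. access H: MISS, evict X. Cache (LRU->MRU): [G Q H]
  28. access G: HIT. Cache (LRU->MRU): [Q H G]
  29. access Q: HIT. Cache (LRU->MRU): [H G Q]
  30. access Q: HIT. Cache (LRU->MRU): [H G Q]
Total: 18 hits, 12 misses, 9 evictions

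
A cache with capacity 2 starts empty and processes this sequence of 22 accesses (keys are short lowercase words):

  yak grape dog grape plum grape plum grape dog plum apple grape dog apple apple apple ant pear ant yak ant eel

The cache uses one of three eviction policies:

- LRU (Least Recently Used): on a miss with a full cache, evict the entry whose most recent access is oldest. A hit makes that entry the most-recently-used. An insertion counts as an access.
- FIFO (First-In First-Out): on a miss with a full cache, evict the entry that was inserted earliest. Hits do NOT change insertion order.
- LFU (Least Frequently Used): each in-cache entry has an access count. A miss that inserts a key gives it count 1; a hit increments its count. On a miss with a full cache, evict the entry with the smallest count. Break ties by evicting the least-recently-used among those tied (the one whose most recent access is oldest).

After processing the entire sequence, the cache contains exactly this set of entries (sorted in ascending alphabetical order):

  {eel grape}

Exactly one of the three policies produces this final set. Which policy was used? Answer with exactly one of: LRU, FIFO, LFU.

Simulating under each policy and comparing final sets:
  LRU: final set = {ant eel} -> differs
  FIFO: final set = {ant eel} -> differs
  LFU: final set = {eel grape} -> MATCHES target
Only LFU produces the target set.

Answer: LFU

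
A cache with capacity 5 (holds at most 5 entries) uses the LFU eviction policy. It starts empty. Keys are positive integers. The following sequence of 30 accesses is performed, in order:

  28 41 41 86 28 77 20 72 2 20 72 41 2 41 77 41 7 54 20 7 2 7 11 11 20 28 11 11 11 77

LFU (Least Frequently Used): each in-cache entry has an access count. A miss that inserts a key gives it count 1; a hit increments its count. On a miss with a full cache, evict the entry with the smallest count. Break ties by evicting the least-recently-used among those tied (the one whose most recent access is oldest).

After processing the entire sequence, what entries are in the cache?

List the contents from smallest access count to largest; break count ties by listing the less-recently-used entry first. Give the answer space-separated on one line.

LFU simulation (capacity=5):
  1. access 28: MISS. Cache: [28(c=1)]
  2. access 41: MISS. Cache: [28(c=1) 41(c=1)]
  3. access 41: HIT, count now 2. Cache: [28(c=1) 41(c=2)]
  4. access 86: MISS. Cache: [28(c=1) 86(c=1) 41(c=2)]
  5. access 28: HIT, count now 2. Cache: [86(c=1) 41(c=2) 28(c=2)]
  6. access 77: MISS. Cache: [86(c=1) 77(c=1) 41(c=2) 28(c=2)]
  7. access 20: MISS. Cache: [86(c=1) 77(c=1) 20(c=1) 41(c=2) 28(c=2)]
  8. access 72: MISS, evict 86(c=1). Cache: [77(c=1) 20(c=1) 72(c=1) 41(c=2) 28(c=2)]
  9. access 2: MISS, evict 77(c=1). Cache: [20(c=1) 72(c=1) 2(c=1) 41(c=2) 28(c=2)]
  10. access 20: HIT, count now 2. Cache: [72(c=1) 2(c=1) 41(c=2) 28(c=2) 20(c=2)]
  11. access 72: HIT, count now 2. Cache: [2(c=1) 41(c=2) 28(c=2) 20(c=2) 72(c=2)]
  12. access 41: HIT, count now 3. Cache: [2(c=1) 28(c=2) 20(c=2) 72(c=2) 41(c=3)]
  13. access 2: HIT, count now 2. Cache: [28(c=2) 20(c=2) 72(c=2) 2(c=2) 41(c=3)]
  14. access 41: HIT, count now 4. Cache: [28(c=2) 20(c=2) 72(c=2) 2(c=2) 41(c=4)]
  15. access 77: MISS, evict 28(c=2). Cache: [77(c=1) 20(c=2) 72(c=2) 2(c=2) 41(c=4)]
  16. access 41: HIT, count now 5. Cache: [77(c=1) 20(c=2) 72(c=2) 2(c=2) 41(c=5)]
  17. access 7: MISS, evict 77(c=1). Cache: [7(c=1) 20(c=2) 72(c=2) 2(c=2) 41(c=5)]
  18. access 54: MISS, evict 7(c=1). Cache: [54(c=1) 20(c=2) 72(c=2) 2(c=2) 41(c=5)]
  19. access 20: HIT, count now 3. Cache: [54(c=1) 72(c=2) 2(c=2) 20(c=3) 41(c=5)]
  20. access 7: MISS, evict 54(c=1). Cache: [7(c=1) 72(c=2) 2(c=2) 20(c=3) 41(c=5)]
  21. access 2: HIT, count now 3. Cache: [7(c=1) 72(c=2) 20(c=3) 2(c=3) 41(c=5)]
  22. access 7: HIT, count now 2. Cache: [72(c=2) 7(c=2) 20(c=3) 2(c=3) 41(c=5)]
  23. access 11: MISS, evict 72(c=2). Cache: [11(c=1) 7(c=2) 20(c=3) 2(c=3) 41(c=5)]
  24. access 11: HIT, count now 2. Cache: [7(c=2) 11(c=2) 20(c=3) 2(c=3) 41(c=5)]
  25. access 20: HIT, count now 4. Cache: [7(c=2) 11(c=2) 2(c=3) 20(c=4) 41(c=5)]
  26. access 28: MISS, evict 7(c=2). Cache: [28(c=1) 11(c=2) 2(c=3) 20(c=4) 41(c=5)]
  27. access 11: HIT, count now 3. Cache: [28(c=1) 2(c=3) 11(c=3) 20(c=4) 41(c=5)]
  28. access 11: HIT, count now 4. Cache: [28(c=1) 2(c=3) 20(c=4) 11(c=4) 41(c=5)]
  29. access 11: HIT, count now 5. Cache: [28(c=1) 2(c=3) 20(c=4) 41(c=5) 11(c=5)]
  30. access 77: MISS, evict 28(c=1). Cache: [77(c=1) 2(c=3) 20(c=4) 41(c=5) 11(c=5)]
Total: 16 hits, 14 misses, 9 evictions

Answer: 77 2 20 41 11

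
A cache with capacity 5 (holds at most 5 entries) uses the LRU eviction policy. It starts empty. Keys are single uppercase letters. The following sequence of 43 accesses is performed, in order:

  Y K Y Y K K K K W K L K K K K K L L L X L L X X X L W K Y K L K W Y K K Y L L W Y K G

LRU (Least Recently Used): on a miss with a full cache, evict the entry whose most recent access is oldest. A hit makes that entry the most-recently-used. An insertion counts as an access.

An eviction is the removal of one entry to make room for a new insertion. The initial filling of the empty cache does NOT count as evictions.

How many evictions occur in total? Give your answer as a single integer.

Answer: 1

Derivation:
LRU simulation (capacity=5):
  1. access Y: MISS. Cache (LRU->MRU): [Y]
  2. access K: MISS. Cache (LRU->MRU): [Y K]
  3. access Y: HIT. Cache (LRU->MRU): [K Y]
  4. access Y: HIT. Cache (LRU->MRU): [K Y]
  5. access K: HIT. Cache (LRU->MRU): [Y K]
  6. access K: HIT. Cache (LRU->MRU): [Y K]
  7. access K: HIT. Cache (LRU->MRU): [Y K]
  8. access K: HIT. Cache (LRU->MRU): [Y K]
  9. access W: MISS. Cache (LRU->MRU): [Y K W]
  10. access K: HIT. Cache (LRU->MRU): [Y W K]
  11. access L: MISS. Cache (LRU->MRU): [Y W K L]
  12. access K: HIT. Cache (LRU->MRU): [Y W L K]
  13. access K: HIT. Cache (LRU->MRU): [Y W L K]
  14. access K: HIT. Cache (LRU->MRU): [Y W L K]
  15. access K: HIT. Cache (LRU->MRU): [Y W L K]
  16. access K: HIT. Cache (LRU->MRU): [Y W L K]
  17. access L: HIT. Cache (LRU->MRU): [Y W K L]
  18. access L: HIT. Cache (LRU->MRU): [Y W K L]
  19. access L: HIT. Cache (LRU->MRU): [Y W K L]
  20. access X: MISS. Cache (LRU->MRU): [Y W K L X]
  21. access L: HIT. Cache (LRU->MRU): [Y W K X L]
  22. access L: HIT. Cache (LRU->MRU): [Y W K X L]
  23. access X: HIT. Cache (LRU->MRU): [Y W K L X]
  24. access X: HIT. Cache (LRU->MRU): [Y W K L X]
  25. access X: HIT. Cache (LRU->MRU): [Y W K L X]
  26. access L: HIT. Cache (LRU->MRU): [Y W K X L]
  27. access W: HIT. Cache (LRU->MRU): [Y K X L W]
  28. access K: HIT. Cache (LRU->MRU): [Y X L W K]
  29. access Y: HIT. Cache (LRU->MRU): [X L W K Y]
  30. access K: HIT. Cache (LRU->MRU): [X L W Y K]
  31. access L: HIT. Cache (LRU->MRU): [X W Y K L]
  32. access K: HIT. Cache (LRU->MRU): [X W Y L K]
  33. access W: HIT. Cache (LRU->MRU): [X Y L K W]
  34. access Y: HIT. Cache (LRU->MRU): [X L K W Y]
  35. access K: HIT. Cache (LRU->MRU): [X L W Y K]
  36. access K: HIT. Cache (LRU->MRU): [X L W Y K]
  37. access Y: HIT. Cache (LRU->MRU): [X L W K Y]
  38. access L: HIT. Cache (LRU->MRU): [X W K Y L]
  39. access L: HIT. Cache (LRU->MRU): [X W K Y L]
  40. access W: HIT. Cache (LRU->MRU): [X K Y L W]
  41. access Y: HIT. Cache (LRU->MRU): [X K L W Y]
  42. access K: HIT. Cache (LRU->MRU): [X L W Y K]
  43. access G: MISS, evict X. Cache (LRU->MRU): [L W Y K G]
Total: 37 hits, 6 misses, 1 evictions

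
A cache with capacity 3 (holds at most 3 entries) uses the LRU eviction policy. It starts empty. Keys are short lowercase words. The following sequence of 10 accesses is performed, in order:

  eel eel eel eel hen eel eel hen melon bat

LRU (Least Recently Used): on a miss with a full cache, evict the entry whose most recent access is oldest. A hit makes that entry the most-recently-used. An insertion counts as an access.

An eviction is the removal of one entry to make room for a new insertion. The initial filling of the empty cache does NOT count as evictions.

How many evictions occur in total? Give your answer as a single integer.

LRU simulation (capacity=3):
  1. access eel: MISS. Cache (LRU->MRU): [eel]
  2. access eel: HIT. Cache (LRU->MRU): [eel]
  3. access eel: HIT. Cache (LRU->MRU): [eel]
  4. access eel: HIT. Cache (LRU->MRU): [eel]
  5. access hen: MISS. Cache (LRU->MRU): [eel hen]
  6. access eel: HIT. Cache (LRU->MRU): [hen eel]
  7. access eel: HIT. Cache (LRU->MRU): [hen eel]
  8. access hen: HIT. Cache (LRU->MRU): [eel hen]
  9. access melon: MISS. Cache (LRU->MRU): [eel hen melon]
  10. access bat: MISS, evict eel. Cache (LRU->MRU): [hen melon bat]
Total: 6 hits, 4 misses, 1 evictions

Answer: 1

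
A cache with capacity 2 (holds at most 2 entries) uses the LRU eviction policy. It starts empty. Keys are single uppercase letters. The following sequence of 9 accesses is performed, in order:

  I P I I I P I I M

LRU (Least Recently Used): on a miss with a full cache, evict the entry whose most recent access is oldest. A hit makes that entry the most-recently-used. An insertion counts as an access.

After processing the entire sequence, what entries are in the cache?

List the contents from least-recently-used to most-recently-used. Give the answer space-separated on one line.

Answer: I M

Derivation:
LRU simulation (capacity=2):
  1. access I: MISS. Cache (LRU->MRU): [I]
  2. access P: MISS. Cache (LRU->MRU): [I P]
  3. access I: HIT. Cache (LRU->MRU): [P I]
  4. access I: HIT. Cache (LRU->MRU): [P I]
  5. access I: HIT. Cache (LRU->MRU): [P I]
  6. access P: HIT. Cache (LRU->MRU): [I P]
  7. access I: HIT. Cache (LRU->MRU): [P I]
  8. access I: HIT. Cache (LRU->MRU): [P I]
  9. access M: MISS, evict P. Cache (LRU->MRU): [I M]
Total: 6 hits, 3 misses, 1 evictions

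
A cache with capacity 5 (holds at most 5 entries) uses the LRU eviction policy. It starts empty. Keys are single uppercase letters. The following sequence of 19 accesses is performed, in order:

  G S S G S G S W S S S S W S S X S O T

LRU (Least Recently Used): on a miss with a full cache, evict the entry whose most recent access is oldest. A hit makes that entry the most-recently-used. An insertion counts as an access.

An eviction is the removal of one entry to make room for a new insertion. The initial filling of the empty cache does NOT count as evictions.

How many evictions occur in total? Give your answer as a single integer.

Answer: 1

Derivation:
LRU simulation (capacity=5):
  1. access G: MISS. Cache (LRU->MRU): [G]
  2. access S: MISS. Cache (LRU->MRU): [G S]
  3. access S: HIT. Cache (LRU->MRU): [G S]
  4. access G: HIT. Cache (LRU->MRU): [S G]
  5. access S: HIT. Cache (LRU->MRU): [G S]
  6. access G: HIT. Cache (LRU->MRU): [S G]
  7. access S: HIT. Cache (LRU->MRU): [G S]
  8. access W: MISS. Cache (LRU->MRU): [G S W]
  9. access S: HIT. Cache (LRU->MRU): [G W S]
  10. access S: HIT. Cache (LRU->MRU): [G W S]
  11. access S: HIT. Cache (LRU->MRU): [G W S]
  12. access S: HIT. Cache (LRU->MRU): [G W S]
  13. access W: HIT. Cache (LRU->MRU): [G S W]
  14. access S: HIT. Cache (LRU->MRU): [G W S]
  15. access S: HIT. Cache (LRU->MRU): [G W S]
  16. access X: MISS. Cache (LRU->MRU): [G W S X]
  17. access S: HIT. Cache (LRU->MRU): [G W X S]
  18. access O: MISS. Cache (LRU->MRU): [G W X S O]
  19. access T: MISS, evict G. Cache (LRU->MRU): [W X S O T]
Total: 13 hits, 6 misses, 1 evictions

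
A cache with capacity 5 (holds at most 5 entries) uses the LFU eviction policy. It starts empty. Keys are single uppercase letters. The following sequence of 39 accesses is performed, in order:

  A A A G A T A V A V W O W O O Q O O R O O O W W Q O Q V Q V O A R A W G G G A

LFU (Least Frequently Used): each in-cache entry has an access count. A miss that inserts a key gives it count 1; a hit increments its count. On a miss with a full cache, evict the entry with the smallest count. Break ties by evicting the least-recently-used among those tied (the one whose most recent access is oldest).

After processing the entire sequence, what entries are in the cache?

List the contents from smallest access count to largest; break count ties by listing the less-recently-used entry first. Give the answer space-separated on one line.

LFU simulation (capacity=5):
  1. access A: MISS. Cache: [A(c=1)]
  2. access A: HIT, count now 2. Cache: [A(c=2)]
  3. access A: HIT, count now 3. Cache: [A(c=3)]
  4. access G: MISS. Cache: [G(c=1) A(c=3)]
  5. access A: HIT, count now 4. Cache: [G(c=1) A(c=4)]
  6. access T: MISS. Cache: [G(c=1) T(c=1) A(c=4)]
  7. access A: HIT, count now 5. Cache: [G(c=1) T(c=1) A(c=5)]
  8. access V: MISS. Cache: [G(c=1) T(c=1) V(c=1) A(c=5)]
  9. access A: HIT, count now 6. Cache: [G(c=1) T(c=1) V(c=1) A(c=6)]
  10. access V: HIT, count now 2. Cache: [G(c=1) T(c=1) V(c=2) A(c=6)]
  11. access W: MISS. Cache: [G(c=1) T(c=1) W(c=1) V(c=2) A(c=6)]
  12. access O: MISS, evict G(c=1). Cache: [T(c=1) W(c=1) O(c=1) V(c=2) A(c=6)]
  13. access W: HIT, count now 2. Cache: [T(c=1) O(c=1) V(c=2) W(c=2) A(c=6)]
  14. access O: HIT, count now 2. Cache: [T(c=1) V(c=2) W(c=2) O(c=2) A(c=6)]
  15. access O: HIT, count now 3. Cache: [T(c=1) V(c=2) W(c=2) O(c=3) A(c=6)]
  16. access Q: MISS, evict T(c=1). Cache: [Q(c=1) V(c=2) W(c=2) O(c=3) A(c=6)]
  17. access O: HIT, count now 4. Cache: [Q(c=1) V(c=2) W(c=2) O(c=4) A(c=6)]
  18. access O: HIT, count now 5. Cache: [Q(c=1) V(c=2) W(c=2) O(c=5) A(c=6)]
  19. access R: MISS, evict Q(c=1). Cache: [R(c=1) V(c=2) W(c=2) O(c=5) A(c=6)]
  20. access O: HIT, count now 6. Cache: [R(c=1) V(c=2) W(c=2) A(c=6) O(c=6)]
  21. access O: HIT, count now 7. Cache: [R(c=1) V(c=2) W(c=2) A(c=6) O(c=7)]
  22. access O: HIT, count now 8. Cache: [R(c=1) V(c=2) W(c=2) A(c=6) O(c=8)]
  23. access W: HIT, count now 3. Cache: [R(c=1) V(c=2) W(c=3) A(c=6) O(c=8)]
  24. access W: HIT, count now 4. Cache: [R(c=1) V(c=2) W(c=4) A(c=6) O(c=8)]
  25. access Q: MISS, evict R(c=1). Cache: [Q(c=1) V(c=2) W(c=4) A(c=6) O(c=8)]
  26. access O: HIT, count now 9. Cache: [Q(c=1) V(c=2) W(c=4) A(c=6) O(c=9)]
  27. access Q: HIT, count now 2. Cache: [V(c=2) Q(c=2) W(c=4) A(c=6) O(c=9)]
  28. access V: HIT, count now 3. Cache: [Q(c=2) V(c=3) W(c=4) A(c=6) O(c=9)]
  29. access Q: HIT, count now 3. Cache: [V(c=3) Q(c=3) W(c=4) A(c=6) O(c=9)]
  30. access V: HIT, count now 4. Cache: [Q(c=3) W(c=4) V(c=4) A(c=6) O(c=9)]
  31. access O: HIT, count now 10. Cache: [Q(c=3) W(c=4) V(c=4) A(c=6) O(c=10)]
  32. access A: HIT, count now 7. Cache: [Q(c=3) W(c=4) V(c=4) A(c=7) O(c=10)]
  33. access R: MISS, evict Q(c=3). Cache: [R(c=1) W(c=4) V(c=4) A(c=7) O(c=10)]
  34. access A: HIT, count now 8. Cache: [R(c=1) W(c=4) V(c=4) A(c=8) O(c=10)]
  35. access W: HIT, count now 5. Cache: [R(c=1) V(c=4) W(c=5) A(c=8) O(c=10)]
  36. access G: MISS, evict R(c=1). Cache: [G(c=1) V(c=4) W(c=5) A(c=8) O(c=10)]
  37. access G: HIT, count now 2. Cache: [G(c=2) V(c=4) W(c=5) A(c=8) O(c=10)]
  38. access G: HIT, count now 3. Cache: [G(c=3) V(c=4) W(c=5) A(c=8) O(c=10)]
  39. access A: HIT, count now 9. Cache: [G(c=3) V(c=4) W(c=5) A(c=9) O(c=10)]
Total: 28 hits, 11 misses, 6 evictions

Answer: G V W A O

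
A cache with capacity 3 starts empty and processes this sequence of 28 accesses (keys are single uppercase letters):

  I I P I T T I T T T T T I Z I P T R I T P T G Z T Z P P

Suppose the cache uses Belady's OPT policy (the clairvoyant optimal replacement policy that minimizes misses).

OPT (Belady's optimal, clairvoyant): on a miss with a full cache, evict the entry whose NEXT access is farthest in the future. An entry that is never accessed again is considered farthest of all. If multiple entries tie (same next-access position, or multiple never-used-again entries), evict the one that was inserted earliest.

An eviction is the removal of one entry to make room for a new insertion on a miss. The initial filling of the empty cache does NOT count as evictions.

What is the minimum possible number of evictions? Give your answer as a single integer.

Answer: 6

Derivation:
OPT (Belady) simulation (capacity=3):
  1. access I: MISS. Cache: [I]
  2. access I: HIT. Next use of I: step 4. Cache: [I]
  3. access P: MISS. Cache: [I P]
  4. access I: HIT. Next use of I: step 7. Cache: [I P]
  5. access T: MISS. Cache: [I P T]
  6. access T: HIT. Next use of T: step 8. Cache: [I P T]
  7. access I: HIT. Next use of I: step 13. Cache: [I P T]
  8. access T: HIT. Next use of T: step 9. Cache: [I P T]
  9. access T: HIT. Next use of T: step 10. Cache: [I P T]
  10. access T: HIT. Next use of T: step 11. Cache: [I P T]
  11. access T: HIT. Next use of T: step 12. Cache: [I P T]
  12. access T: HIT. Next use of T: step 17. Cache: [I P T]
  13. access I: HIT. Next use of I: step 15. Cache: [I P T]
  14. access Z: MISS, evict T (next use: step 17). Cache: [I P Z]
  15. access I: HIT. Next use of I: step 19. Cache: [I P Z]
  16. access P: HIT. Next use of P: step 21. Cache: [I P Z]
  17. access T: MISS, evict Z (next use: step 24). Cache: [I P T]
  18. access R: MISS, evict P (next use: step 21). Cache: [I T R]
  19. access I: HIT. Next use of I: never. Cache: [I T R]
  20. access T: HIT. Next use of T: step 22. Cache: [I T R]
  21. access P: MISS, evict I (next use: never). Cache: [T R P]
  22. access T: HIT. Next use of T: step 25. Cache: [T R P]
  23. access G: MISS, evict R (next use: never). Cache: [T P G]
  24. access Z: MISS, evict G (next use: never). Cache: [T P Z]
  25. access T: HIT. Next use of T: never. Cache: [T P Z]
  26. access Z: HIT. Next use of Z: never. Cache: [T P Z]
  27. access P: HIT. Next use of P: step 28. Cache: [T P Z]
  28. access P: HIT. Next use of P: never. Cache: [T P Z]
Total: 19 hits, 9 misses, 6 evictions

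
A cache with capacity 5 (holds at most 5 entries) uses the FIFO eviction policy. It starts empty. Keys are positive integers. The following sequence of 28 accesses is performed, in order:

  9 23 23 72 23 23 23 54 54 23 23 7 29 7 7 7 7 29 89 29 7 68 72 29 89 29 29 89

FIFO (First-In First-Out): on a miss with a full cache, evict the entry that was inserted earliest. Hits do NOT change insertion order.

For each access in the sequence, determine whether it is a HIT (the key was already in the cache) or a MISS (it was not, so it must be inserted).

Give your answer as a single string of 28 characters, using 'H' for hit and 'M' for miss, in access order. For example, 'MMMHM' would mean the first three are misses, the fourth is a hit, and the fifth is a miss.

FIFO simulation (capacity=5):
  1. access 9: MISS. Cache (old->new): [9]
  2. access 23: MISS. Cache (old->new): [9 23]
  3. access 23: HIT. Cache (old->new): [9 23]
  4. access 72: MISS. Cache (old->new): [9 23 72]
  5. access 23: HIT. Cache (old->new): [9 23 72]
  6. access 23: HIT. Cache (old->new): [9 23 72]
  7. access 23: HIT. Cache (old->new): [9 23 72]
  8. access 54: MISS. Cache (old->new): [9 23 72 54]
  9. access 54: HIT. Cache (old->new): [9 23 72 54]
  10. access 23: HIT. Cache (old->new): [9 23 72 54]
  11. access 23: HIT. Cache (old->new): [9 23 72 54]
  12. access 7: MISS. Cache (old->new): [9 23 72 54 7]
  13. access 29: MISS, evict 9. Cache (old->new): [23 72 54 7 29]
  14. access 7: HIT. Cache (old->new): [23 72 54 7 29]
  15. access 7: HIT. Cache (old->new): [23 72 54 7 29]
  16. access 7: HIT. Cache (old->new): [23 72 54 7 29]
  17. access 7: HIT. Cache (old->new): [23 72 54 7 29]
  18. access 29: HIT. Cache (old->new): [23 72 54 7 29]
  19. access 89: MISS, evict 23. Cache (old->new): [72 54 7 29 89]
  20. access 29: HIT. Cache (old->new): [72 54 7 29 89]
  21. access 7: HIT. Cache (old->new): [72 54 7 29 89]
  22. access 68: MISS, evict 72. Cache (old->new): [54 7 29 89 68]
  23. access 72: MISS, evict 54. Cache (old->new): [7 29 89 68 72]
  24. access 29: HIT. Cache (old->new): [7 29 89 68 72]
  25. access 89: HIT. Cache (old->new): [7 29 89 68 72]
  26. access 29: HIT. Cache (old->new): [7 29 89 68 72]
  27. access 29: HIT. Cache (old->new): [7 29 89 68 72]
  28. access 89: HIT. Cache (old->new): [7 29 89 68 72]
Total: 19 hits, 9 misses, 4 evictions

Answer: MMHMHHHMHHHMMHHHHHMHHMMHHHHH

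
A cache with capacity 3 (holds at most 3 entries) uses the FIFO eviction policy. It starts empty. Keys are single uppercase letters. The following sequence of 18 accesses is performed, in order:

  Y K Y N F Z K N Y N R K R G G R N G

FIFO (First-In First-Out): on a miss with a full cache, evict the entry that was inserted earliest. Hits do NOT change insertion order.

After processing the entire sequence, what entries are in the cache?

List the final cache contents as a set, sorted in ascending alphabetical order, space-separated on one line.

FIFO simulation (capacity=3):
  1. access Y: MISS. Cache (old->new): [Y]
  2. access K: MISS. Cache (old->new): [Y K]
  3. access Y: HIT. Cache (old->new): [Y K]
  4. access N: MISS. Cache (old->new): [Y K N]
  5. access F: MISS, evict Y. Cache (old->new): [K N F]
  6. access Z: MISS, evict K. Cache (old->new): [N F Z]
  7. access K: MISS, evict N. Cache (old->new): [F Z K]
  8. access N: MISS, evict F. Cache (old->new): [Z K N]
  9. access Y: MISS, evict Z. Cache (old->new): [K N Y]
  10. access N: HIT. Cache (old->new): [K N Y]
  11. access R: MISS, evict K. Cache (old->new): [N Y R]
  12. access K: MISS, evict N. Cache (old->new): [Y R K]
  13. access R: HIT. Cache (old->new): [Y R K]
  14. access G: MISS, evict Y. Cache (old->new): [R K G]
  15. access G: HIT. Cache (old->new): [R K G]
  16. access R: HIT. Cache (old->new): [R K G]
  17. access N: MISS, evict R. Cache (old->new): [K G N]
  18. access G: HIT. Cache (old->new): [K G N]
Total: 6 hits, 12 misses, 9 evictions

Answer: G K N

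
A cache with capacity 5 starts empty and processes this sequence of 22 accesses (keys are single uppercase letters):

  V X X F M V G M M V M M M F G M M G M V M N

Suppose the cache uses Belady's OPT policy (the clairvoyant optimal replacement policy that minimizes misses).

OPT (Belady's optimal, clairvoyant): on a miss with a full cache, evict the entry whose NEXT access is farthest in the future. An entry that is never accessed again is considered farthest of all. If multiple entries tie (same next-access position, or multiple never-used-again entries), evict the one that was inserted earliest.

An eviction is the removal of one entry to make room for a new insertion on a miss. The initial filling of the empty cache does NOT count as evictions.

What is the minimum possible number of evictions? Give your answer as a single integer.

Answer: 1

Derivation:
OPT (Belady) simulation (capacity=5):
  1. access V: MISS. Cache: [V]
  2. access X: MISS. Cache: [V X]
  3. access X: HIT. Next use of X: never. Cache: [V X]
  4. access F: MISS. Cache: [V X F]
  5. access M: MISS. Cache: [V X F M]
  6. access V: HIT. Next use of V: step 10. Cache: [V X F M]
  7. access G: MISS. Cache: [V X F M G]
  8. access M: HIT. Next use of M: step 9. Cache: [V X F M G]
  9. access M: HIT. Next use of M: step 11. Cache: [V X F M G]
  10. access V: HIT. Next use of V: step 20. Cache: [V X F M G]
  11. access M: HIT. Next use of M: step 12. Cache: [V X F M G]
  12. access M: HIT. Next use of M: step 13. Cache: [V X F M G]
  13. access M: HIT. Next use of M: step 16. Cache: [V X F M G]
  14. access F: HIT. Next use of F: never. Cache: [V X F M G]
  15. access G: HIT. Next use of G: step 18. Cache: [V X F M G]
  16. access M: HIT. Next use of M: step 17. Cache: [V X F M G]
  17. access M: HIT. Next use of M: step 19. Cache: [V X F M G]
  18. access G: HIT. Next use of G: never. Cache: [V X F M G]
  19. access M: HIT. Next use of M: step 21. Cache: [V X F M G]
  20. access V: HIT. Next use of V: never. Cache: [V X F M G]
  21. access M: HIT. Next use of M: never. Cache: [V X F M G]
  22. access N: MISS, evict V (next use: never). Cache: [X F M G N]
Total: 16 hits, 6 misses, 1 evictions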